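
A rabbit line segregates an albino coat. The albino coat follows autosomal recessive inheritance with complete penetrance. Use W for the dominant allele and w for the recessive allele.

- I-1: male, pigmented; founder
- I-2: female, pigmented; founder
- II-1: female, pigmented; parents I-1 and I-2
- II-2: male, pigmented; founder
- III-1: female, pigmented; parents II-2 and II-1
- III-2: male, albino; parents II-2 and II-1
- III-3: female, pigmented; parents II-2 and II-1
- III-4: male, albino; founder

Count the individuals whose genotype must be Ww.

2

Obligate heterozygotes: II-1 is pigmented so carries W and passed w to III-2 (ww), so II-1 is Ww; II-2 is pigmented so carries W and passed w to III-2 (ww), so II-2 is Ww.
Every other individual is either homozygous by phenotype or has at least one consistent homozygous assignment, so the count is 2.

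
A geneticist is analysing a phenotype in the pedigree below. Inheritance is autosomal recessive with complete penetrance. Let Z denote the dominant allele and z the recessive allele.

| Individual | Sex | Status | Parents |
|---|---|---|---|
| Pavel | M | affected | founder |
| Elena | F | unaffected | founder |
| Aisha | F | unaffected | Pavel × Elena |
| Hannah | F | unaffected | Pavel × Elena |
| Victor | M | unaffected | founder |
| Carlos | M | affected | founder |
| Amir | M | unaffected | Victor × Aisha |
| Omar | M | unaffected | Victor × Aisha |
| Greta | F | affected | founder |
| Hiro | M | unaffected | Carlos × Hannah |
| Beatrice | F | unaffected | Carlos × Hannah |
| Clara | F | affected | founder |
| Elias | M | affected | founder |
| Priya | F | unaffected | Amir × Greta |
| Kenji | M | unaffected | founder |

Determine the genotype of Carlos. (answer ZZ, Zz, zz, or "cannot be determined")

zz

Carlos is affected, so Carlos is zz.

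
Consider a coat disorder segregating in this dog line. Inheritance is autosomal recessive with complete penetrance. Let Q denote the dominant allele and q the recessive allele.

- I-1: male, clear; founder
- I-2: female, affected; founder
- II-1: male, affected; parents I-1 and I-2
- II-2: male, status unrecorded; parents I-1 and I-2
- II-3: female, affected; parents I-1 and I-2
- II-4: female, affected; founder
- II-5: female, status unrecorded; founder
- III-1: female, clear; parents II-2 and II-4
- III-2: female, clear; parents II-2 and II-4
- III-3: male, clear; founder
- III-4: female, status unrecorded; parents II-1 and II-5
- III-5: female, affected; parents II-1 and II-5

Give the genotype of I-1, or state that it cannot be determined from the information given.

From phenotype alone, I-1 is QQ or Qq.
I-1 is clear so carries Q and passed q to II-1 (qq), so I-1 is Qq.

Qq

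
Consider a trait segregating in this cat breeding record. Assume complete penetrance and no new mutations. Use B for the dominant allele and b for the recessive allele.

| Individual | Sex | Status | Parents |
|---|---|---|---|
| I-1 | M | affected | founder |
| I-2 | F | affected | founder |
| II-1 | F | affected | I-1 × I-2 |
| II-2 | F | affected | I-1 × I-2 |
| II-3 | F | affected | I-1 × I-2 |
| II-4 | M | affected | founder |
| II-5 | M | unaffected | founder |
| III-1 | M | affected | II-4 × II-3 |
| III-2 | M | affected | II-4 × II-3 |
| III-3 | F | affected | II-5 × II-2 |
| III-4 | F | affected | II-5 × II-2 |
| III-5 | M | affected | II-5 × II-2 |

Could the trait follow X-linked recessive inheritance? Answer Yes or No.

Under X-linked recessive, III-3 (affected, female) cannot arise from II-5 (unaffected) × II-2 (affected).

No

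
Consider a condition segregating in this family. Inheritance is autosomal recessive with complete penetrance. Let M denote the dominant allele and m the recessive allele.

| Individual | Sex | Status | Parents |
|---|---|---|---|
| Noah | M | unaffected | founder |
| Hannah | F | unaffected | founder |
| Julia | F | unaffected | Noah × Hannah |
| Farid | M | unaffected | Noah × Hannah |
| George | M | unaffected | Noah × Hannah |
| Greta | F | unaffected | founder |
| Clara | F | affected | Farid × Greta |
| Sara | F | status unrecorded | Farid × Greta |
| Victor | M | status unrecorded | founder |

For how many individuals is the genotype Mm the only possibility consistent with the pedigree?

2

Obligate heterozygotes: Farid is unaffected so carries M and passed m to Clara (mm), so Farid is Mm; Greta is unaffected so carries M and passed m to Clara (mm), so Greta is Mm.
Every other individual is either homozygous by phenotype or has at least one consistent homozygous assignment, so the count is 2.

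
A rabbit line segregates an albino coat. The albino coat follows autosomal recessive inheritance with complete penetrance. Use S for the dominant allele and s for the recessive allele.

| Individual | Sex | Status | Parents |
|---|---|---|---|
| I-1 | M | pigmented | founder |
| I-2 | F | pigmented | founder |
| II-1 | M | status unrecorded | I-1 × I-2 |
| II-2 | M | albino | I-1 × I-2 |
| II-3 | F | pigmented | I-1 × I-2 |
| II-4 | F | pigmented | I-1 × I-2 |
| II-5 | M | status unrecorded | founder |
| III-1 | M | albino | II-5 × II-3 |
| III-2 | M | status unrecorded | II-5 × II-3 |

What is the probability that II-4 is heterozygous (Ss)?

I-1 is pigmented so carries S and passed s to II-2 (ss), so I-1 is Ss.
I-2 is pigmented so carries S and passed s to II-2 (ss), so I-2 is Ss.
Their cross gives offspring ratios 1/4 SS : 1/2 Ss : 1/4 ss. Conditioning on II-4 being pigmented, P(Ss) = 1/2 / 3/4 = 2/3.

2/3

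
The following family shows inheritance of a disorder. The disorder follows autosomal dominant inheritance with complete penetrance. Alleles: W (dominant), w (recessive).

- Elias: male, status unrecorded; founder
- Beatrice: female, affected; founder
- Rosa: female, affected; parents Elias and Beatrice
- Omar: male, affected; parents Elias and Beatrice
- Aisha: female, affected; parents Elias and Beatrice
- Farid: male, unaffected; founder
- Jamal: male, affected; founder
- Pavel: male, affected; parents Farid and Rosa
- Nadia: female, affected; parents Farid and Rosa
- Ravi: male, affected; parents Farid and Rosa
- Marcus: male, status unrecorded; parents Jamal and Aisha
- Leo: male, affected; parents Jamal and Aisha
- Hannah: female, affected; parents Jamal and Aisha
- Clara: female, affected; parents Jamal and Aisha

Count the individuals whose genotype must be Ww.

3

Obligate heterozygotes: Pavel is affected so carries W and received w from Farid (ww), so Pavel is Ww; Nadia is affected so carries W and received w from Farid (ww), so Nadia is Ww; Ravi is affected so carries W and received w from Farid (ww), so Ravi is Ww.
Every other individual is either homozygous by phenotype or has at least one consistent homozygous assignment, so the count is 3.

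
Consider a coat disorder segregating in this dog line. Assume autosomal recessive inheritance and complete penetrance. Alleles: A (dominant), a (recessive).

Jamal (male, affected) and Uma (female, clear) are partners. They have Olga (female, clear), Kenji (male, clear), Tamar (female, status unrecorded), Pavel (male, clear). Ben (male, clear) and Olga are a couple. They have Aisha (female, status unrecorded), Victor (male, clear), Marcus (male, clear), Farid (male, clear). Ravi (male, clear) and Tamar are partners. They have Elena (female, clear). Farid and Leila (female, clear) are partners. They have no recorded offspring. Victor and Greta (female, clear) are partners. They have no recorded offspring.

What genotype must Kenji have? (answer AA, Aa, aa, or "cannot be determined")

Aa

From phenotype alone, Kenji is AA or Aa.
Kenji is clear so carries A and received a from Jamal (aa), so Kenji is Aa.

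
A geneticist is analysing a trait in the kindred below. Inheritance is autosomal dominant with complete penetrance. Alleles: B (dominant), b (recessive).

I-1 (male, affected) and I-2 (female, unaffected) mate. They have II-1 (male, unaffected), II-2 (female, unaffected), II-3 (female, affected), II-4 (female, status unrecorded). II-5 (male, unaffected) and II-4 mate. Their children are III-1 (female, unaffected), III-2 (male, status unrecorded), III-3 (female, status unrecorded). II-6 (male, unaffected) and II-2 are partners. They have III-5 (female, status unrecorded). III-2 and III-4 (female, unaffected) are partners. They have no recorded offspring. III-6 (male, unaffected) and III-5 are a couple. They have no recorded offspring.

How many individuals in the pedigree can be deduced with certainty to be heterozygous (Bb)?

2

Obligate heterozygotes: I-1 is affected so carries B and passed b to II-1 (bb), so I-1 is Bb; II-3 is affected so carries B and received b from I-2 (bb), so II-3 is Bb.
Every other individual is either homozygous by phenotype or has at least one consistent homozygous assignment, so the count is 2.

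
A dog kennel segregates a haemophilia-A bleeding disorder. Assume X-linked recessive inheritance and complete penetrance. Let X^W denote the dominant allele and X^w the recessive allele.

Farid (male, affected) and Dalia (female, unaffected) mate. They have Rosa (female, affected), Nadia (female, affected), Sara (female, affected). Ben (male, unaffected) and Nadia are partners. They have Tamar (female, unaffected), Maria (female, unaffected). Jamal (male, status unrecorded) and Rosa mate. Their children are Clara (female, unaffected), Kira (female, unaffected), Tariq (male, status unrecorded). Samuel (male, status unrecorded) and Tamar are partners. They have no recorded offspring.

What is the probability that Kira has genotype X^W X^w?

1

Kira is unaffected so carries W and received w from Rosa (X^w X^w), so Kira is X^W X^w, giving P(X^W X^w) = 1.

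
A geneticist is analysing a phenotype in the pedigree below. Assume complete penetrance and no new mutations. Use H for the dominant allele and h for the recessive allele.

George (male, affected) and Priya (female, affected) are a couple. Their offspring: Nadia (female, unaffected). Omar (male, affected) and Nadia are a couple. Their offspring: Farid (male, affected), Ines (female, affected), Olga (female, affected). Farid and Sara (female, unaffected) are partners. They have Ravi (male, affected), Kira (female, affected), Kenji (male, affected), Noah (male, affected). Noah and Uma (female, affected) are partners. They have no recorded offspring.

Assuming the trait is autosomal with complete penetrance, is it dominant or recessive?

dominant

George and Priya are both affected yet have an unaffected child Nadia. Under a recessive model two affected parents are homozygous and every child would be affected, so the trait cannot be recessive.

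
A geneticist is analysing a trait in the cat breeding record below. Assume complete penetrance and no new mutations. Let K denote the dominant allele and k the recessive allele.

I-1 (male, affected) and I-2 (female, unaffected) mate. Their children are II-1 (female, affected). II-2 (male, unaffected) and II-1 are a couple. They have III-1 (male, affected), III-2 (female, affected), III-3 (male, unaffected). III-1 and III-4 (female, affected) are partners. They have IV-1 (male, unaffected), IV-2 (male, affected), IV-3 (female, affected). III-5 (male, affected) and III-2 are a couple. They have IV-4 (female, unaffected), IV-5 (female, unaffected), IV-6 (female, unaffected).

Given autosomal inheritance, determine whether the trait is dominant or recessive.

III-1 and III-4 are both affected yet have an unaffected child IV-1. Under a recessive model two affected parents are homozygous and every child would be affected, so the trait cannot be recessive.

dominant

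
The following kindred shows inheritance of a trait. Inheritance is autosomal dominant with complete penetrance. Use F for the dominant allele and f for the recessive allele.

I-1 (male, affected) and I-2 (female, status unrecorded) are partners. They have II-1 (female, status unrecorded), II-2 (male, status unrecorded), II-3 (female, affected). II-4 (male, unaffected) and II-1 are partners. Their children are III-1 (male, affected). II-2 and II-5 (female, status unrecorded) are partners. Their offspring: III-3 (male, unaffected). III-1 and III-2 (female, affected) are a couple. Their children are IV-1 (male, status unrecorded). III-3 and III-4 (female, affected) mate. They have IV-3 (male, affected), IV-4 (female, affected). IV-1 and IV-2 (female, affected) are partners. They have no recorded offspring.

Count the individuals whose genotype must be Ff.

3

Obligate heterozygotes: III-1 is affected so carries F and received f from II-4 (ff), so III-1 is Ff; IV-3 is affected so carries F and received f from III-3 (ff), so IV-3 is Ff; IV-4 is affected so carries F and received f from III-3 (ff), so IV-4 is Ff.
Every other individual is either homozygous by phenotype or has at least one consistent homozygous assignment, so the count is 3.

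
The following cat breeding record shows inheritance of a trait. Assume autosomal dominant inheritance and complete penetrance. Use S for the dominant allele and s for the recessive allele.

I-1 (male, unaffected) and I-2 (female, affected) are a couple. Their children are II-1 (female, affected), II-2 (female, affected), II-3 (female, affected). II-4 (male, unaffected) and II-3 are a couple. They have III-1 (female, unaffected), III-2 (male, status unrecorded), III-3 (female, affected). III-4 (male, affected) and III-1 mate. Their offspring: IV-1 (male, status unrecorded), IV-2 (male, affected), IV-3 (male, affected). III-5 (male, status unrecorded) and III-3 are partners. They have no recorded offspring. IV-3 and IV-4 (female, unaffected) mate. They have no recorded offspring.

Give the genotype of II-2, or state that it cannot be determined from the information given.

Ss

From phenotype alone, II-2 is SS or Ss.
II-2 is affected so carries S and received s from I-1 (ss), so II-2 is Ss.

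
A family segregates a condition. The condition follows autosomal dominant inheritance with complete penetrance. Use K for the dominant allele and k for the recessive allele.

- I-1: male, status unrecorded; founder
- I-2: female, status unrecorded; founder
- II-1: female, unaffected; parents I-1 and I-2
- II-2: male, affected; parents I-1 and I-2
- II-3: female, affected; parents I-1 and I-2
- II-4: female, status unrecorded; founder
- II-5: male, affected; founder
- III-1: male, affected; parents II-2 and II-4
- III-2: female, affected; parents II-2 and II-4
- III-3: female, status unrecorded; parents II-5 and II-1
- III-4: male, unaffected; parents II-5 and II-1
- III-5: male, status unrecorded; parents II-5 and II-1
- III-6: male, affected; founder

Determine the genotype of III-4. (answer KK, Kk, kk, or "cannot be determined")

kk

III-4 is unaffected, so III-4 is kk.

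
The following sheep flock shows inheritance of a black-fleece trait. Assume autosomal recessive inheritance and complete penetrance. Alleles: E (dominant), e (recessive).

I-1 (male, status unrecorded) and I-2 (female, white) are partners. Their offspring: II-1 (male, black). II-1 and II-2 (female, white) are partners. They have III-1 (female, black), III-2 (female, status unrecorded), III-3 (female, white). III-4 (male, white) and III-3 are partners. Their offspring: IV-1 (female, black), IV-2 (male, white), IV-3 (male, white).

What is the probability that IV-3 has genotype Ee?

III-4 is white so carries E and passed e to IV-1 (ee), so III-4 is Ee.
III-3 is white so carries E and received e from II-1 (ee), so III-3 is Ee.
Their cross gives offspring ratios 1/4 EE : 1/2 Ee : 1/4 ee. Conditioning on IV-3 being white, P(Ee) = 1/2 / 3/4 = 2/3.

2/3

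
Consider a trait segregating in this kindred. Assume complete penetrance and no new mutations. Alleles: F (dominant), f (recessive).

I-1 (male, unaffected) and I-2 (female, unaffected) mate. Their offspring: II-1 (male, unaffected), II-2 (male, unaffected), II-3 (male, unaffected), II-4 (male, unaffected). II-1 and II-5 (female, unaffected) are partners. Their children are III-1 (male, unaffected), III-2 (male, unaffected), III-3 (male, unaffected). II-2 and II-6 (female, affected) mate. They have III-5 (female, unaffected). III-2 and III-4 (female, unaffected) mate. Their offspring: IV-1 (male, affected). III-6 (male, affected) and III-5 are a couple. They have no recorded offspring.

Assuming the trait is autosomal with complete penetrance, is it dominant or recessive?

III-2 and III-4 are both unaffected yet have an affected child IV-1. Under dominance, an affected child requires at least one affected parent, so the trait cannot be dominant.

recessive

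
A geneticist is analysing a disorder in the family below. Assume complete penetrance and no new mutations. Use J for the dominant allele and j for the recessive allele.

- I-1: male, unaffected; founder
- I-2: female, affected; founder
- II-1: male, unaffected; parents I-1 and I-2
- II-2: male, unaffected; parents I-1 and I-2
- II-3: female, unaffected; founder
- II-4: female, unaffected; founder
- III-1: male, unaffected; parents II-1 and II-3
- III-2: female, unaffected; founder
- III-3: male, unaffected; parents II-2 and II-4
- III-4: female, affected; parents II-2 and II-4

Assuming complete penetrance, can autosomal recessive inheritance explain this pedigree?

Yes

A consistent assignment under autosomal recessive exists: I-1 JJ, I-2 jj, II-1 Jj, II-2 Jj, II-3 JJ, II-4 Jj, III-1 JJ, III-2 JJ, III-3 JJ, III-4 jj.
In this assignment every recorded phenotype matches its genotype and every non-founder's genotype is obtainable from its parents' genotypes, so the pedigree is consistent.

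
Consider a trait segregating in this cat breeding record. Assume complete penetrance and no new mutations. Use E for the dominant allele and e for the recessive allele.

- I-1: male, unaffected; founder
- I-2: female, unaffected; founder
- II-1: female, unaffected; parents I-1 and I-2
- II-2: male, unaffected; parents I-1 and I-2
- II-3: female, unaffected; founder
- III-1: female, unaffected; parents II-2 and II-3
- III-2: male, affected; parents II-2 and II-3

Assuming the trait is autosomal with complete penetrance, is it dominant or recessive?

II-2 and II-3 are both unaffected yet have an affected child III-2. Under dominance, an affected child requires at least one affected parent, so the trait cannot be dominant.

recessive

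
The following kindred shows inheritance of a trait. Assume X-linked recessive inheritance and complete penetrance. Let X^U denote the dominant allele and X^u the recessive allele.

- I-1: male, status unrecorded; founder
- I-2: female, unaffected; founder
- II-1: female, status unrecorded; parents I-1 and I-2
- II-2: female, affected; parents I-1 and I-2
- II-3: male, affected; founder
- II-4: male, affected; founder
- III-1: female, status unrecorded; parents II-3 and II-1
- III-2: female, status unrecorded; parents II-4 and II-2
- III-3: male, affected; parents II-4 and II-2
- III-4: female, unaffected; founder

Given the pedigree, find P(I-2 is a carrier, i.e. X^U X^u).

1

I-2 is unaffected so carries U and passed u to II-2 (X^u X^u), so I-2 is X^U X^u, giving P(X^U X^u) = 1.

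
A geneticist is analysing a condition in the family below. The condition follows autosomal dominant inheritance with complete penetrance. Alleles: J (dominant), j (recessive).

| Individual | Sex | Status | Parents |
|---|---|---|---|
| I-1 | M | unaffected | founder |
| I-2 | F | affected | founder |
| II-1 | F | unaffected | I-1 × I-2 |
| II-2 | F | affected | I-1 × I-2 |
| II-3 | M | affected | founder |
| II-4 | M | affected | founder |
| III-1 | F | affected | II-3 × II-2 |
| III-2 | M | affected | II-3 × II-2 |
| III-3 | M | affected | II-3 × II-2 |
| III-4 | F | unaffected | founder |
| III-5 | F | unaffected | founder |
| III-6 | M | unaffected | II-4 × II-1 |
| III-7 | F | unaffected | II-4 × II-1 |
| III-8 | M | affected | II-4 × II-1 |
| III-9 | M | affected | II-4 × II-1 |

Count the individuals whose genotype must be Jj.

5

Obligate heterozygotes: I-2 is affected so carries J and passed j to II-1 (jj), so I-2 is Jj; II-2 is affected so carries J and received j from I-1 (jj), so II-2 is Jj; II-4 is affected so carries J and passed j to III-6 (jj), so II-4 is Jj; III-8 is affected so carries J and received j from II-1 (jj), so III-8 is Jj; III-9 is affected so carries J and received j from II-1 (jj), so III-9 is Jj.
Every other individual is either homozygous by phenotype or has at least one consistent homozygous assignment, so the count is 5.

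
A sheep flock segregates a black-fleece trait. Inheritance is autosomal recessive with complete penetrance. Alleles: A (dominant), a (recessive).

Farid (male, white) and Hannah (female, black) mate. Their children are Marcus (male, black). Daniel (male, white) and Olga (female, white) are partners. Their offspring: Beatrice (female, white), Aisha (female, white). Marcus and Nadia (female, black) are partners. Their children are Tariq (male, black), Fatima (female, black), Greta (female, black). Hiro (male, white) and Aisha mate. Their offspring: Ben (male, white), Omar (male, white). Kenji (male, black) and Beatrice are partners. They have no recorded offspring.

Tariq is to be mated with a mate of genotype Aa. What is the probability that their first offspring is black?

Tariq is black, so Tariq is aa.
The cross gives 1/2 Aa : 1/2 aa, so P(offspring is black) = 1/2.

1/2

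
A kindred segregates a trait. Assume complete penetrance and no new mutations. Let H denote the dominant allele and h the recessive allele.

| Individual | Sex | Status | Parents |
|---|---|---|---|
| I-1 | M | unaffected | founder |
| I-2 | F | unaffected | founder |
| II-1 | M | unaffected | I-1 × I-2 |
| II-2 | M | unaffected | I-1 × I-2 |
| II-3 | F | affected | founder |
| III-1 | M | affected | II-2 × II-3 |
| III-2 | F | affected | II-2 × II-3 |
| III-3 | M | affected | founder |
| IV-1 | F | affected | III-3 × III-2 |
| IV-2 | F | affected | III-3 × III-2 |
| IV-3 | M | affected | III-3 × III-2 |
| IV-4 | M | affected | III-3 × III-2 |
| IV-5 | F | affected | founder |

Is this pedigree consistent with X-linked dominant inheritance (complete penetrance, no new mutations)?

A consistent assignment under X-linked dominant exists: I-1 X^h Y, I-2 X^h X^h, II-1 X^h Y, II-2 X^h Y, II-3 X^H X^H, III-1 X^H Y, III-2 X^H X^h, III-3 X^H Y, IV-1 X^H X^H, IV-2 X^H X^H, IV-3 X^H Y, IV-4 X^H Y, IV-5 X^H X^H.
In this assignment every recorded phenotype matches its genotype and every non-founder's genotype is obtainable from its parents' genotypes, so the pedigree is consistent.

Yes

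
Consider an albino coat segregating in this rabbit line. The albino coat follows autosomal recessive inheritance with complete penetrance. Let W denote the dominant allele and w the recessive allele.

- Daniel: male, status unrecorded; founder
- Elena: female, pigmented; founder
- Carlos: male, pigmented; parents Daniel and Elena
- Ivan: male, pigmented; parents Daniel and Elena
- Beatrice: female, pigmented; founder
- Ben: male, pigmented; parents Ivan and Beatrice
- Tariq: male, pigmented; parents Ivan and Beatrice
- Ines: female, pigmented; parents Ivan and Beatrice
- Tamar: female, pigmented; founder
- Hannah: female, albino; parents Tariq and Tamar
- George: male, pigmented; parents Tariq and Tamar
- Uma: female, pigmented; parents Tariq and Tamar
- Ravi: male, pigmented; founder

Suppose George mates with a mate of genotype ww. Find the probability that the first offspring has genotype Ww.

Tariq is pigmented so carries W and passed w to Hannah (ww), so Tariq is Ww.
Tamar is pigmented so carries W and passed w to Hannah (ww), so Tamar is Ww.
George is a pigmented offspring of Tariq (Ww) × Tamar (Ww), whose cross gives 1/4 WW : 1/2 Ww : 1/4 ww; conditioning on being pigmented, George is WW with probability 1/3, Ww with probability 2/3.
Summing over parental genotype combinations, P(offspring has genotype Ww) = 1/3·1 + 2/3·1/2 = 2/3.

2/3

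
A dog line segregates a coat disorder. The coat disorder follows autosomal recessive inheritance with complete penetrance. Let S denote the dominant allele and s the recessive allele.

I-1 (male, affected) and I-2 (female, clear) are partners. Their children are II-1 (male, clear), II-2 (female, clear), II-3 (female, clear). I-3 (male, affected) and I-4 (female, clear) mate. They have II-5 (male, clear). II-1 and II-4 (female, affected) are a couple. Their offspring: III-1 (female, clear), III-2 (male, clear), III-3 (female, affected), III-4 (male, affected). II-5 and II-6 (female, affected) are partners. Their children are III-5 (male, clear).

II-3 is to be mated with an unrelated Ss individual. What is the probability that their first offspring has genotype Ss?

1/2

II-3 is clear so carries S and received s from I-1 (ss), so II-3 is Ss.
The cross gives 1/4 SS : 1/2 Ss : 1/4 ss, so P(offspring has genotype Ss) = 1/2.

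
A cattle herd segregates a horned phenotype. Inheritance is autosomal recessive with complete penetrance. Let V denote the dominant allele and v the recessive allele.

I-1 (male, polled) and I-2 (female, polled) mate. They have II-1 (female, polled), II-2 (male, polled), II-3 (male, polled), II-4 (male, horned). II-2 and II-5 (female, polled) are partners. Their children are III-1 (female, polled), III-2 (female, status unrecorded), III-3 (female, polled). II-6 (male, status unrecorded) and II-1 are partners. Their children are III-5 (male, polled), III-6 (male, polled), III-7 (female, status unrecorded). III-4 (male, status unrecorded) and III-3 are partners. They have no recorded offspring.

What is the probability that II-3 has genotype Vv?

I-1 is polled so carries V and passed v to II-4 (vv), so I-1 is Vv.
I-2 is polled so carries V and passed v to II-4 (vv), so I-2 is Vv.
Their cross gives offspring ratios 1/4 VV : 1/2 Vv : 1/4 vv. Conditioning on II-3 being polled, P(Vv) = 1/2 / 3/4 = 2/3.

2/3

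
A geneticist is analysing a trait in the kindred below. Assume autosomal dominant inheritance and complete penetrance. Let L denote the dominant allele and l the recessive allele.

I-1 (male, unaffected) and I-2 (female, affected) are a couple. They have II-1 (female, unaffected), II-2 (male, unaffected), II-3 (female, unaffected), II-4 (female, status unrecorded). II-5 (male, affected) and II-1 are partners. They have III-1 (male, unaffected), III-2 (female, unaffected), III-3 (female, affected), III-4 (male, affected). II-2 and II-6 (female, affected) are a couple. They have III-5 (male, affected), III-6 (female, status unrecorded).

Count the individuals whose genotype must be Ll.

5

Obligate heterozygotes: I-2 is affected so carries L and passed l to II-1 (ll), so I-2 is Ll; II-5 is affected so carries L and passed l to III-1 (ll), so II-5 is Ll; III-3 is affected so carries L and received l from II-1 (ll), so III-3 is Ll; III-4 is affected so carries L and received l from II-1 (ll), so III-4 is Ll; III-5 is affected so carries L and received l from II-2 (ll), so III-5 is Ll.
Every other individual is either homozygous by phenotype or has at least one consistent homozygous assignment, so the count is 5.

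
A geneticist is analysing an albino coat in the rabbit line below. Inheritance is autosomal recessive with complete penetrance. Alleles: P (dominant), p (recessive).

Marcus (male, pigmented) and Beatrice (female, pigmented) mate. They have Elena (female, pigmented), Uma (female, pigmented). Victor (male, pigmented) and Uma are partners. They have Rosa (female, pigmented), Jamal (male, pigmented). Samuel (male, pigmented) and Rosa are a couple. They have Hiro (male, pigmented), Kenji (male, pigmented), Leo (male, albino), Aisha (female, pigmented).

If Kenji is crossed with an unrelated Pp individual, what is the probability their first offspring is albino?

Samuel is pigmented so carries P and passed p to Leo (pp), so Samuel is Pp.
Rosa is pigmented so carries P and passed p to Leo (pp), so Rosa is Pp.
Kenji is a pigmented offspring of Samuel (Pp) × Rosa (Pp), whose cross gives 1/4 PP : 1/2 Pp : 1/4 pp; conditioning on being pigmented, Kenji is PP with probability 1/3, Pp with probability 2/3.
Summing over parental genotype combinations, P(offspring is albino) = 2/3·1/4 = 1/6.

1/6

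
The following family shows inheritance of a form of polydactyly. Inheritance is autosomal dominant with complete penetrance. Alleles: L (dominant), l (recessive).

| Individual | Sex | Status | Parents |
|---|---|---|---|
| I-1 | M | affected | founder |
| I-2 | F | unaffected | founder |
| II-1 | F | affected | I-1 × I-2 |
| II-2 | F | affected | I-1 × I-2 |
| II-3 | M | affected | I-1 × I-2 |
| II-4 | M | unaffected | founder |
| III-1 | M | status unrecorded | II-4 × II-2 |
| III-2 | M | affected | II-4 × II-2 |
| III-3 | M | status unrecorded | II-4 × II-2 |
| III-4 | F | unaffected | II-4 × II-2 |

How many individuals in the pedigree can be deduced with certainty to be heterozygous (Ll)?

Obligate heterozygotes: II-1 is affected so carries L and received l from I-2 (ll), so II-1 is Ll; II-2 is affected so carries L and received l from I-2 (ll), so II-2 is Ll; II-3 is affected so carries L and received l from I-2 (ll), so II-3 is Ll; III-2 is affected so carries L and received l from II-4 (ll), so III-2 is Ll.
Every other individual is either homozygous by phenotype or has at least one consistent homozygous assignment, so the count is 4.

4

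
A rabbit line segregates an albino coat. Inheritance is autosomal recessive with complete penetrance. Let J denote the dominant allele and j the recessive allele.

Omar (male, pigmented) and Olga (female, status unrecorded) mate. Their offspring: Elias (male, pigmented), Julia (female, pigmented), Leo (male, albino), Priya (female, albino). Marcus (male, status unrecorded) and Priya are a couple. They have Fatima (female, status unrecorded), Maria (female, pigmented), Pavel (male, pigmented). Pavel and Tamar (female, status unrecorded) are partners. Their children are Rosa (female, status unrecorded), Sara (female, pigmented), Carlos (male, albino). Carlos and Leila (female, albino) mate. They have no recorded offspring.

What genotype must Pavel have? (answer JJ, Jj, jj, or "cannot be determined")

Jj

From phenotype alone, Pavel is JJ or Jj.
Pavel is pigmented so carries J and received j from Priya (jj), so Pavel is Jj.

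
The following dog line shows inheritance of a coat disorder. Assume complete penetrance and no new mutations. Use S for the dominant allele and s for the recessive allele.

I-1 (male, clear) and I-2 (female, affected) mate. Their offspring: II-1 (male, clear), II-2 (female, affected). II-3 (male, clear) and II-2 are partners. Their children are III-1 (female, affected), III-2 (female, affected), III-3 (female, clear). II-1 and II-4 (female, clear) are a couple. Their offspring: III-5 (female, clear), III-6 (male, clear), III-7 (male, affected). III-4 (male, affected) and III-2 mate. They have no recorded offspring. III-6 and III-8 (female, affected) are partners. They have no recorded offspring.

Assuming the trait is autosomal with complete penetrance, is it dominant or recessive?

II-1 and II-4 are both clear yet have an affected child III-7. Under dominance, an affected child requires at least one affected parent, so the trait cannot be dominant.

recessive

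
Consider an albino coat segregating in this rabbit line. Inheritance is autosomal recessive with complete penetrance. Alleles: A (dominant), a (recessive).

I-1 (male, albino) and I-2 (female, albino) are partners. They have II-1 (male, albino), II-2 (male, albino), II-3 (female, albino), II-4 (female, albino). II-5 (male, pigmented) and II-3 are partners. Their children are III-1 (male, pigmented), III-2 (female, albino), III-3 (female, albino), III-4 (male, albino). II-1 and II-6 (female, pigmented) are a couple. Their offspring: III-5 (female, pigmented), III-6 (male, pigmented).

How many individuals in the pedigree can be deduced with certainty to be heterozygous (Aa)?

4

Obligate heterozygotes: II-5 is pigmented so carries A and passed a to III-2 (aa), so II-5 is Aa; III-1 is pigmented so carries A and received a from II-3 (aa), so III-1 is Aa; III-5 is pigmented so carries A and received a from II-1 (aa), so III-5 is Aa; III-6 is pigmented so carries A and received a from II-1 (aa), so III-6 is Aa.
Every other individual is either homozygous by phenotype or has at least one consistent homozygous assignment, so the count is 4.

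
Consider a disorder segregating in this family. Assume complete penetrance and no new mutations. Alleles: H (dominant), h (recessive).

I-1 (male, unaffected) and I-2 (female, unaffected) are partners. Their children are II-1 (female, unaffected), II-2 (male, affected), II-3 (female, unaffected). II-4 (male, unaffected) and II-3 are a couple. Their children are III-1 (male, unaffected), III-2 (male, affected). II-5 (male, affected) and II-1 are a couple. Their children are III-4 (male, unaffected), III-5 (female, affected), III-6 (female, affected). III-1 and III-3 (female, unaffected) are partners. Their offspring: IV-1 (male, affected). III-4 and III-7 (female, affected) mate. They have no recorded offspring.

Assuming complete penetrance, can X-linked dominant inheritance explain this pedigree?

No

Under X-linked dominant, II-2 (affected, male) cannot arise from I-1 (unaffected) × I-2 (unaffected).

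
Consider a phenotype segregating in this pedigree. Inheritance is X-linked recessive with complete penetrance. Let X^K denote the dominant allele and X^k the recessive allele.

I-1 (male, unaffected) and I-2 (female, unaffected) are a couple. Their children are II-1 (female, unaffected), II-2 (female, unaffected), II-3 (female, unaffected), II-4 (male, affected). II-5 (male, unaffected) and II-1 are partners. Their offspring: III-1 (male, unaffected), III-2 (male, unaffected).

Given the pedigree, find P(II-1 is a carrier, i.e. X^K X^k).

I-1 is unaffected, so I-1 is X^K Y.
I-2 is unaffected so carries K and passed k to II-4 (X^k Y), so I-2 is X^K X^k.
Their cross gives offspring ratios 1/2 X^K X^K : 1/2 X^K X^k. Conditioning on II-1 being unaffected, P(X^K X^k) = 1/2 / 1 = 1/2 before taking II-1's own offspring into account.
II-5 is unaffected, so II-5 is X^K Y.
Now use II-1's offspring. Probability of each recorded status — unaffected son III-1: 1/2 if II-1 is X^K X^k, 1 if X^K X^K; unaffected son III-2: 1/2 if II-1 is X^K X^k, 1 if X^K X^K.
Bayes: P(X^K X^k) = 1/2·1/4 / (1/2·1/4 + 1/2·1) = 1/5.

1/5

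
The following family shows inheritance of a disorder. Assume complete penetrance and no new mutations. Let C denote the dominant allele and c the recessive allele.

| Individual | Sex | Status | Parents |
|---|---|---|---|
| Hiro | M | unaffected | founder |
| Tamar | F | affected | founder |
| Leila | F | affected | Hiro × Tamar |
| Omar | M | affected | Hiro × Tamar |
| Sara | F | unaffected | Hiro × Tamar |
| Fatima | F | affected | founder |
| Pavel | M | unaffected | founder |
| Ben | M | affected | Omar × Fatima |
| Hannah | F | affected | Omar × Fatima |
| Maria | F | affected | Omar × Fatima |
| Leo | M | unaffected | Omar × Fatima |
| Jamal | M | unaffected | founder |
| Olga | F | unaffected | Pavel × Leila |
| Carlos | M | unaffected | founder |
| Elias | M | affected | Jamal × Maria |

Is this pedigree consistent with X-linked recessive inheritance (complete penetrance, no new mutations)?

Under X-linked recessive, Leila (affected, female) cannot arise from Hiro (unaffected) × Tamar (affected).

No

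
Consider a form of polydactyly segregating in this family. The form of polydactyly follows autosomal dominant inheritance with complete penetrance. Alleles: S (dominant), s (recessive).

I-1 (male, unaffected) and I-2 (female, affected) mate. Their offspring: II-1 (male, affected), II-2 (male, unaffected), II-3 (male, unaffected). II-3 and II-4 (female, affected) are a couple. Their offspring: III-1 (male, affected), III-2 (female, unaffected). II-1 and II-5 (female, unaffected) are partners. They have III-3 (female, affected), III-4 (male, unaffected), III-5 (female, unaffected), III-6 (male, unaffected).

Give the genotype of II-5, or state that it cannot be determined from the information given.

ss

II-5 is unaffected, so II-5 is ss.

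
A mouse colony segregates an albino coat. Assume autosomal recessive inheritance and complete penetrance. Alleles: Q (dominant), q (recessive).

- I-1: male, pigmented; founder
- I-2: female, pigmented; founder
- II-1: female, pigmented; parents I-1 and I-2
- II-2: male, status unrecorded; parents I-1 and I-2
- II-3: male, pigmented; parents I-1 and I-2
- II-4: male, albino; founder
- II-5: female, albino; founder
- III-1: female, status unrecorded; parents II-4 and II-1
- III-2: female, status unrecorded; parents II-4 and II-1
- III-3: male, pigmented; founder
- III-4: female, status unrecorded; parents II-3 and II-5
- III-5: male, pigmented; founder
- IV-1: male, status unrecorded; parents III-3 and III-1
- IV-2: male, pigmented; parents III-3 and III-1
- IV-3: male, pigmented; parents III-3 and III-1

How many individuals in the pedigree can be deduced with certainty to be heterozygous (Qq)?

0

No individual's genotype is forced to Qq by the pedigree, so the count is 0.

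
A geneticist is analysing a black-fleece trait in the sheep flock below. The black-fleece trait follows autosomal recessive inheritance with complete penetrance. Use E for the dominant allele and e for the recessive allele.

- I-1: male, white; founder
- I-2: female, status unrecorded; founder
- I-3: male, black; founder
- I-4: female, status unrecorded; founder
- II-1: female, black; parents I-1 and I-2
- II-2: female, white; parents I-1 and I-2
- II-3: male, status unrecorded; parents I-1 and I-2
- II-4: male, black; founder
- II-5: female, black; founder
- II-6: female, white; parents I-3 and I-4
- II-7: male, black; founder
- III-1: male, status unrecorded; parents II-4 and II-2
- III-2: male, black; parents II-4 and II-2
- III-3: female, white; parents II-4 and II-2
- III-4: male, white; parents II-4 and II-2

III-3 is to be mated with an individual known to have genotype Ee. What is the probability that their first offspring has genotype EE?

III-3 is white so carries E and received e from II-4 (ee), so III-3 is Ee.
The cross gives 1/4 EE : 1/2 Ee : 1/4 ee, so P(offspring has genotype EE) = 1/4.

1/4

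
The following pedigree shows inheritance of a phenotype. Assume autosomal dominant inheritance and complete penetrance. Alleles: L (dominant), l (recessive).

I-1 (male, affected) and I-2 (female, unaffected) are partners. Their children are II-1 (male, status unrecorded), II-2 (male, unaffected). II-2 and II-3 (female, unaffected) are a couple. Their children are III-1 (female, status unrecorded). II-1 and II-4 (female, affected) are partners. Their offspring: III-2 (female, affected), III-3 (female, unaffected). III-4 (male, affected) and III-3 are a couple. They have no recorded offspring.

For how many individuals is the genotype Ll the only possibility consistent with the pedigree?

Obligate heterozygotes: I-1 is affected so carries L and passed l to II-2 (ll), so I-1 is Ll; II-4 is affected so carries L and passed l to III-3 (ll), so II-4 is Ll.
Every other individual is either homozygous by phenotype or has at least one consistent homozygous assignment, so the count is 2.

2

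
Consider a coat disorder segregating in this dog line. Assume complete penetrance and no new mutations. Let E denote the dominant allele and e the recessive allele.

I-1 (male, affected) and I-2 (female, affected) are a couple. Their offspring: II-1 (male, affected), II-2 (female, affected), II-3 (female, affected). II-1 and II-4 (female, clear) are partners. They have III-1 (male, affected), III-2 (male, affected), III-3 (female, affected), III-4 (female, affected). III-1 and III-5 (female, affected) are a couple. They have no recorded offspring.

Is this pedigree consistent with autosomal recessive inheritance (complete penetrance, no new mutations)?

A consistent assignment under autosomal recessive exists: I-1 ee, I-2 ee, II-1 ee, II-2 ee, II-3 ee, II-4 Ee, III-1 ee, III-2 ee, III-3 ee, III-4 ee, III-5 ee.
In this assignment every recorded phenotype matches its genotype and every non-founder's genotype is obtainable from its parents' genotypes, so the pedigree is consistent.

Yes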